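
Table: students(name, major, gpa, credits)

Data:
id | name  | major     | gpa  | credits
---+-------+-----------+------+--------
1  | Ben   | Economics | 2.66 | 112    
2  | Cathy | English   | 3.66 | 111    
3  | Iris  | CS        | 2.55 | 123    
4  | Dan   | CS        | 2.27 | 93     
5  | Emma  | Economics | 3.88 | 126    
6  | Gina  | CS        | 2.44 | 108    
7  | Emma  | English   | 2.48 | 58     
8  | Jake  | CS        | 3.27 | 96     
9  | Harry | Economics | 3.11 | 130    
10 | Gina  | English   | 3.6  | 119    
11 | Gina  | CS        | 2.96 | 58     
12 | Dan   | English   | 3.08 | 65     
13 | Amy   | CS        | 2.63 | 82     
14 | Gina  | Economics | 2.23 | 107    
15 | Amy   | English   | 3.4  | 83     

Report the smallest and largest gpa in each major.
SELECT major, MIN(gpa), MAX(gpa)
FROM students
GROUP BY major

Result:
  CS: min=2.27, max=3.27
  Economics: min=2.23, max=3.88
  English: min=2.48, max=3.66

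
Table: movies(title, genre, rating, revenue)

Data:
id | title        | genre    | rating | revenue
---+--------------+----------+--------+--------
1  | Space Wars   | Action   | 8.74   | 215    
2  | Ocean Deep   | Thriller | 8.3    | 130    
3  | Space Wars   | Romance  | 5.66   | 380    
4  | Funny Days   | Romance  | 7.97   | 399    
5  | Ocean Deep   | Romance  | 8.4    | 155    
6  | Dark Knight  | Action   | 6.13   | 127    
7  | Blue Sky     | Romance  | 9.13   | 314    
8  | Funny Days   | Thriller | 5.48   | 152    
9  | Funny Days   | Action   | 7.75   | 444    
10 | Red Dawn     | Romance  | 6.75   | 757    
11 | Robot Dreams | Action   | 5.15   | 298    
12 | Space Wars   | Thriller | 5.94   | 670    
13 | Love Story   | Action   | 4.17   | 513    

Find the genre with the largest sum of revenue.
SELECT genre, SUM(revenue) as val
FROM movies
GROUP BY genre
ORDER BY val DESC
LIMIT 1

Result: Romance with sum(revenue) = 2005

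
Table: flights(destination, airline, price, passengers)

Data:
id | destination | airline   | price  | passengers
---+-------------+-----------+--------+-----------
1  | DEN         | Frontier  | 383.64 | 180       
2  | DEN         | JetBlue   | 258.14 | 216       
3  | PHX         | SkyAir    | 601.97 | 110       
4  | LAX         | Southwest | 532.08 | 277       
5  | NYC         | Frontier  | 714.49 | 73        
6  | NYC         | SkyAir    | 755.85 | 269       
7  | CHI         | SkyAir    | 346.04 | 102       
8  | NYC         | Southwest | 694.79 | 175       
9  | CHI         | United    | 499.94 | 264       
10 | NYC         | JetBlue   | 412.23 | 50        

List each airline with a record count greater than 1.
SELECT airline, COUNT(*) as cnt
FROM flights
GROUP BY airline
HAVING COUNT(*) > 1

Result:
  Frontier: 2
  JetBlue: 2
  SkyAir: 3
  Southwest: 2

Note: HAVING filters groups after aggregation, WHERE filters rows before.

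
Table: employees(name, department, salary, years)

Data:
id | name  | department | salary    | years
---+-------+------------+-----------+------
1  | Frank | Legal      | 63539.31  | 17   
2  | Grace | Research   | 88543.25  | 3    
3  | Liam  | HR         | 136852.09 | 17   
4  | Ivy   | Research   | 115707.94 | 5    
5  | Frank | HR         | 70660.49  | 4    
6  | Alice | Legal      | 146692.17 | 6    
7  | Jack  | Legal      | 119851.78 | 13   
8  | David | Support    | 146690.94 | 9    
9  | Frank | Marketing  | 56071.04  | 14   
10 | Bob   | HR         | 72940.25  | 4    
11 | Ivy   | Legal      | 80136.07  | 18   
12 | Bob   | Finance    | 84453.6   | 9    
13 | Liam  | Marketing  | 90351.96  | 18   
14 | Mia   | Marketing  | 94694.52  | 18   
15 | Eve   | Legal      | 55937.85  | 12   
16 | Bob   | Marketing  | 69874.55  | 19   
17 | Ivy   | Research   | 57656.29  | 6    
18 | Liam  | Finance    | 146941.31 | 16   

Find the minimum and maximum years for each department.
SELECT department, MIN(years), MAX(years)
FROM employees
GROUP BY department

Result:
  Finance: min=9, max=16
  HR: min=4, max=17
  Legal: min=6, max=18
  Marketing: min=14, max=19
  Research: min=3, max=6
  Support: min=9, max=9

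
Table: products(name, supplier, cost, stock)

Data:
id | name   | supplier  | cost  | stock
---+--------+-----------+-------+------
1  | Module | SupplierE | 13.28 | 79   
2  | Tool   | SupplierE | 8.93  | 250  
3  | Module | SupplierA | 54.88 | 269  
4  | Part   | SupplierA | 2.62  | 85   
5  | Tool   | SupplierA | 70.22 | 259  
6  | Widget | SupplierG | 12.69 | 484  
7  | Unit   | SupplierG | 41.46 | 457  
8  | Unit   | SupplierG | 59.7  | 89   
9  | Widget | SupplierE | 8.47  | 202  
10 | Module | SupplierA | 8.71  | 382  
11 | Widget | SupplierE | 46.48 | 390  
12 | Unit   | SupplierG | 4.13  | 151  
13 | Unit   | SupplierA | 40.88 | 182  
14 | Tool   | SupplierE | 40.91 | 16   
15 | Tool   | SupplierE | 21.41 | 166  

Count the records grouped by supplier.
SELECT supplier, COUNT(*) as count
FROM products
GROUP BY supplier

Result:
  SupplierA: 5
  SupplierE: 6
  SupplierG: 4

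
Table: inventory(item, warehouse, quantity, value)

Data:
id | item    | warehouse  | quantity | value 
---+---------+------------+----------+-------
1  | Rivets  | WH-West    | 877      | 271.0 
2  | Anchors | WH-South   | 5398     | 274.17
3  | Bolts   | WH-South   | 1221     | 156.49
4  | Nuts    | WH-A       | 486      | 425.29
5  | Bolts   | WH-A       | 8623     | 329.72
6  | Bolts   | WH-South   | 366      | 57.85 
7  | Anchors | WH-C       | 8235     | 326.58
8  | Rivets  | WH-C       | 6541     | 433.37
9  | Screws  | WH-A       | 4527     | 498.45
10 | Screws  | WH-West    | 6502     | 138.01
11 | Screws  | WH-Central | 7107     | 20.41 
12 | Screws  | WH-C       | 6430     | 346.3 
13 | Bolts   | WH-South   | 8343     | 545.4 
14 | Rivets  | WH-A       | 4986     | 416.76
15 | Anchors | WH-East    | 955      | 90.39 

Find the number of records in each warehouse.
SELECT warehouse, COUNT(*) as count
FROM inventory
GROUP BY warehouse

Result:
  WH-A: 4
  WH-C: 3
  WH-Central: 1
  WH-East: 1
  WH-South: 4
  WH-West: 2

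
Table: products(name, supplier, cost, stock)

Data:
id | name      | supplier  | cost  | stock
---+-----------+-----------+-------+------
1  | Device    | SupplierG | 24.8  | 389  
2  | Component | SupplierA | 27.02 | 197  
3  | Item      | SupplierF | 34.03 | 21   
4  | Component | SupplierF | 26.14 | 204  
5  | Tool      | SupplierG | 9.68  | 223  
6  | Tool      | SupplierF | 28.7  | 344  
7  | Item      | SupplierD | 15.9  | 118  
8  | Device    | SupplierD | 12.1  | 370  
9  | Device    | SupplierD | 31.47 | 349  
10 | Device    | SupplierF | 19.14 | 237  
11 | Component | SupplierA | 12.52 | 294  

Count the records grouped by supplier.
SELECT supplier, COUNT(*) as count
FROM products
GROUP BY supplier

Result:
  SupplierA: 2
  SupplierD: 3
  SupplierF: 4
  SupplierG: 2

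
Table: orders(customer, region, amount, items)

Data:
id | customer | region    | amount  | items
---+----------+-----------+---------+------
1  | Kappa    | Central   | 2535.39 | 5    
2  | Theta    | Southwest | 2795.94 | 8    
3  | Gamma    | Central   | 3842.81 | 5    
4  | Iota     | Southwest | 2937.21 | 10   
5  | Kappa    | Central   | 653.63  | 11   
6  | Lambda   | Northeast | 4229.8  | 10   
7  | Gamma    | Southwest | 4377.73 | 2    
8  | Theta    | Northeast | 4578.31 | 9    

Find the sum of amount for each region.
SELECT region, SUM(amount) as result
FROM orders
GROUP BY region

Result:
  Central: 7031.83
  Northeast: 8808.11
  Southwest: 10110.88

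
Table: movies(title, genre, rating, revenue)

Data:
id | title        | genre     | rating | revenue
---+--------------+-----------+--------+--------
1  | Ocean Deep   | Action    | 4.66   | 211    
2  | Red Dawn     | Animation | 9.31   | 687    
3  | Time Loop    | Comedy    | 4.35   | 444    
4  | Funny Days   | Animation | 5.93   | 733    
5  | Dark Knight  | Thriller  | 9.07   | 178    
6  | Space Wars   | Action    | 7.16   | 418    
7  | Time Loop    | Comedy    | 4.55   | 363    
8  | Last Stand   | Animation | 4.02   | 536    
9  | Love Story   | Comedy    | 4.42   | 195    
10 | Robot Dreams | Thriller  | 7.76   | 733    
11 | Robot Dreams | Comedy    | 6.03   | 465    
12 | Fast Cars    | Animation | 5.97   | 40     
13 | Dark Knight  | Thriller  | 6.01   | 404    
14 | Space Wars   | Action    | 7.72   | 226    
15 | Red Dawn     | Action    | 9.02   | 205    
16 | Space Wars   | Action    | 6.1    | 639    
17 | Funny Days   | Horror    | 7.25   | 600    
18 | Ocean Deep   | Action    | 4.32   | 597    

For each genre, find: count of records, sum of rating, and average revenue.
SELECT genre,
       COUNT(*) as cnt,
       SUM(rating) as total_rating,
       AVG(revenue) as avg_revenue
FROM movies
GROUP BY genre

Result:
  Action: 6 records, 38.98 total rating, 382.67 avg revenue
  Animation: 4 records, 25.23 total rating, 499.00 avg revenue
  Comedy: 4 records, 19.35 total rating, 366.75 avg revenue
  Horror: 1 records, 7.25 total rating, 600.00 avg revenue
  Thriller: 3 records, 22.84 total rating, 438.33 avg revenue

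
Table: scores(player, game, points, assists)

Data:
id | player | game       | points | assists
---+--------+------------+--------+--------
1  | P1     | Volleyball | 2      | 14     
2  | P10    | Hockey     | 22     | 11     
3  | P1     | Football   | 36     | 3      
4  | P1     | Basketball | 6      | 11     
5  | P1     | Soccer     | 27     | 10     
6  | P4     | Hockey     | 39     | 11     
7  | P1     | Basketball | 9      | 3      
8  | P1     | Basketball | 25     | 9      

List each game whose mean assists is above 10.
SELECT game, AVG(assists)
FROM scores
GROUP BY game
HAVING AVG(assists) > 10

Result:
  Hockey: avg=11.00
  Volleyball: avg=14.00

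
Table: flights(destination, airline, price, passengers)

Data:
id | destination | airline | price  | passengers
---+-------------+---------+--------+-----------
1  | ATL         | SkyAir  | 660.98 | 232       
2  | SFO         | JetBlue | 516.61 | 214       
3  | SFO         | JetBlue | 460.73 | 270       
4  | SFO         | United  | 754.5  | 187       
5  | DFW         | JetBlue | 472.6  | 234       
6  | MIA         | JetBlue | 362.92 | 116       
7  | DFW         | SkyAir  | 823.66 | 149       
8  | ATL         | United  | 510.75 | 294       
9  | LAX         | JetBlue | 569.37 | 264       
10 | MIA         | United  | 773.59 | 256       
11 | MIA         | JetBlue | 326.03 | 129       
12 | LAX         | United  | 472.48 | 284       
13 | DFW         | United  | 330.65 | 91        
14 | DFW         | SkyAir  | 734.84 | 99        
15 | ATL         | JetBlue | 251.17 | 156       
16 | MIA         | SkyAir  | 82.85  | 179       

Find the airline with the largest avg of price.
SELECT airline, AVG(price) as val
FROM flights
GROUP BY airline
ORDER BY val DESC
LIMIT 1

Result: SkyAir with avg(price) = 575.58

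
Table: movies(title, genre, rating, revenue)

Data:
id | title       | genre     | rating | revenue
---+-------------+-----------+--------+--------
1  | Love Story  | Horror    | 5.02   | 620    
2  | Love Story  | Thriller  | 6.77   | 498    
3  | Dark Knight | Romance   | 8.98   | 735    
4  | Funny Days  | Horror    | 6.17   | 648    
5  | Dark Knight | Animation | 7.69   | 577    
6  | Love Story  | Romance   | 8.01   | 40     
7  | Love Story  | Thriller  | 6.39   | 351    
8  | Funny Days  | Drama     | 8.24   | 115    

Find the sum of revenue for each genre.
SELECT genre, SUM(revenue) as result
FROM movies
GROUP BY genre

Result:
  Animation: 577
  Drama: 115
  Horror: 1268
  Romance: 775
  Thriller: 849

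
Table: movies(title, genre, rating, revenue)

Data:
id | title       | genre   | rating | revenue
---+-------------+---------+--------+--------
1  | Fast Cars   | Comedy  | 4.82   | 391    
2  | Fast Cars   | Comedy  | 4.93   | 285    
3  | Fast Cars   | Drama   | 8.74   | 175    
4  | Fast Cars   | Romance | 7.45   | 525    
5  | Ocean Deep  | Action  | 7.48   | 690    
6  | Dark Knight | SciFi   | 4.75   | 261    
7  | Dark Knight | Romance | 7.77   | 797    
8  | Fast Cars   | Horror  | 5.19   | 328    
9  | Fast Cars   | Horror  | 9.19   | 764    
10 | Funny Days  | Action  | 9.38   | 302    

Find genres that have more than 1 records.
SELECT genre, COUNT(*) as cnt
FROM movies
GROUP BY genre
HAVING COUNT(*) > 1

Result:
  Action: 2
  Comedy: 2
  Horror: 2
  Romance: 2

Note: HAVING filters groups after aggregation, WHERE filters rows before.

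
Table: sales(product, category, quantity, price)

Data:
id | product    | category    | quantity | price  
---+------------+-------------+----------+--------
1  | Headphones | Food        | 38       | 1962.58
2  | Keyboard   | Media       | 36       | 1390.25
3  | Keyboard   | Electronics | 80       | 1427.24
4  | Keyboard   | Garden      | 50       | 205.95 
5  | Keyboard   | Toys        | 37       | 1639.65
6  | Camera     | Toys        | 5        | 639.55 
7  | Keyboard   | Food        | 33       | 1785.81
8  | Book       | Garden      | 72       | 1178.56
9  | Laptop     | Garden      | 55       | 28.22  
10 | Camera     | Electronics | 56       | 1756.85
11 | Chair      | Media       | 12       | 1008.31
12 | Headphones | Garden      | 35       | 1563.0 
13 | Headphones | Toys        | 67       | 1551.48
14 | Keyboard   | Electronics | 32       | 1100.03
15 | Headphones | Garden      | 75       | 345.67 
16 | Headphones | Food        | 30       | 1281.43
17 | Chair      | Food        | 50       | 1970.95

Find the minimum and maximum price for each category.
SELECT category, MIN(price), MAX(price)
FROM sales
GROUP BY category

Result:
  Electronics: min=1100.03, max=1756.85
  Food: min=1281.43, max=1970.95
  Garden: min=28.22, max=1563.00
  Media: min=1008.31, max=1390.25
  Toys: min=639.55, max=1639.65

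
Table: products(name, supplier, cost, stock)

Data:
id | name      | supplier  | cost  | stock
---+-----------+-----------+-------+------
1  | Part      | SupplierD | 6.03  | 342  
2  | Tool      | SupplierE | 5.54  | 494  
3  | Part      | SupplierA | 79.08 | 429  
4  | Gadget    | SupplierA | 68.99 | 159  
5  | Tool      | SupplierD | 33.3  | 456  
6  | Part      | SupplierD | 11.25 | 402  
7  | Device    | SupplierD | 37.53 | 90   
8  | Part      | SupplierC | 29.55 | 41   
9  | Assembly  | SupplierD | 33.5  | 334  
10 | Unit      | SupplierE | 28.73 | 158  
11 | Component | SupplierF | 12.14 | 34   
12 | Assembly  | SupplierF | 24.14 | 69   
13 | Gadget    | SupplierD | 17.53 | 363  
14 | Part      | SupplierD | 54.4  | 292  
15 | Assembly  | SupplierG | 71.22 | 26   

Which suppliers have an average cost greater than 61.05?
SELECT supplier, AVG(cost)
FROM products
GROUP BY supplier
HAVING AVG(cost) > 61.05

Result:
  SupplierA: avg=74.04
  SupplierG: avg=71.22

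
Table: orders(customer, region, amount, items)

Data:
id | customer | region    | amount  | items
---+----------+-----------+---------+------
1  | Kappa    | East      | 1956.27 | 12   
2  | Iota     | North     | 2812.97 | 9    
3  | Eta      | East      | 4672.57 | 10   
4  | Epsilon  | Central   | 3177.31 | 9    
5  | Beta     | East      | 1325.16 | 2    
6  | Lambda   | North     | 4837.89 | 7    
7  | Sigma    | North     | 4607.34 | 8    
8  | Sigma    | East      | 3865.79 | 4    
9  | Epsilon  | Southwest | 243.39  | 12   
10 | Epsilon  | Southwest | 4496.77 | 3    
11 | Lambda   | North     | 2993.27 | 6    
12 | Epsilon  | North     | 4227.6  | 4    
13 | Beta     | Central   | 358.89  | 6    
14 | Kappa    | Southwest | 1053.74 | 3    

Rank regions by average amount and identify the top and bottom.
SELECT region, AVG(amount)
FROM orders
GROUP BY region
ORDER BY AVG(amount)

All groups:
  Central: 1768.10
  Southwest: 1931.30
  East: 2954.95
  North: 3895.81

Highest: North (3895.81)
Lowest: Central (1768.10)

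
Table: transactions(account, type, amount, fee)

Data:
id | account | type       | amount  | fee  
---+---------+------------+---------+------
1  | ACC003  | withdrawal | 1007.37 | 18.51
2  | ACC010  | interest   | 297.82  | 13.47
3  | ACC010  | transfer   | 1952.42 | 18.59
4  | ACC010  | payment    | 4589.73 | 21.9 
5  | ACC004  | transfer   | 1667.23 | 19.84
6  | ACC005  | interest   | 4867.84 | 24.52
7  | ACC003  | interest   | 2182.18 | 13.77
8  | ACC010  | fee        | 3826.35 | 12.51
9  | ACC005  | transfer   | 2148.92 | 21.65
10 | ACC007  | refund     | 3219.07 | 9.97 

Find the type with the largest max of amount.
SELECT type, MAX(amount) as val
FROM transactions
GROUP BY type
ORDER BY val DESC
LIMIT 1

Result: interest with max(amount) = 4867.84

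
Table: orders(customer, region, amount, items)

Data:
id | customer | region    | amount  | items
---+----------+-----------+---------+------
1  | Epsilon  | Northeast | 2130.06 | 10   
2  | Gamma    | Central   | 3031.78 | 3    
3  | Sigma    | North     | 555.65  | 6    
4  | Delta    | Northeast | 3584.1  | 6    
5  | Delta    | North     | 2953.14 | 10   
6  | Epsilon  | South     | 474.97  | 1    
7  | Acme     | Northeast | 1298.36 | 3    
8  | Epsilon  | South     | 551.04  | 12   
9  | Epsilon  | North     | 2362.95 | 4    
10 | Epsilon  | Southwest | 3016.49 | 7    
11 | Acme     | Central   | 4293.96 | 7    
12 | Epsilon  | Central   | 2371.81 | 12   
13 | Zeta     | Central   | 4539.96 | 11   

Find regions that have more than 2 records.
SELECT region, COUNT(*) as cnt
FROM orders
GROUP BY region
HAVING COUNT(*) > 2

Result:
  Central: 4
  North: 3
  Northeast: 3

Note: HAVING filters groups after aggregation, WHERE filters rows before.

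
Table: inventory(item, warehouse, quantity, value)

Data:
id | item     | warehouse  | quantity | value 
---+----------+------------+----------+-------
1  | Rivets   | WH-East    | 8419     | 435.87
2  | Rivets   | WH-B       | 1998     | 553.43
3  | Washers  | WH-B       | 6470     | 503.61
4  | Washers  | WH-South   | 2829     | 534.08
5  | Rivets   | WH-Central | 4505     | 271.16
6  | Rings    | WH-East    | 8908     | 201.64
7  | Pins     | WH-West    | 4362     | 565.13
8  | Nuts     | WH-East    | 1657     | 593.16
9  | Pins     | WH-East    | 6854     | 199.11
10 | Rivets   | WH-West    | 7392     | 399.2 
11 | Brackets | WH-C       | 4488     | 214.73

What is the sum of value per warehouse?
SELECT warehouse, SUM(value) as result
FROM inventory
GROUP BY warehouse

Result:
  WH-B: 1057.04
  WH-C: 214.73
  WH-Central: 271.16
  WH-East: 1429.78
  WH-South: 534.08
  WH-West: 964.33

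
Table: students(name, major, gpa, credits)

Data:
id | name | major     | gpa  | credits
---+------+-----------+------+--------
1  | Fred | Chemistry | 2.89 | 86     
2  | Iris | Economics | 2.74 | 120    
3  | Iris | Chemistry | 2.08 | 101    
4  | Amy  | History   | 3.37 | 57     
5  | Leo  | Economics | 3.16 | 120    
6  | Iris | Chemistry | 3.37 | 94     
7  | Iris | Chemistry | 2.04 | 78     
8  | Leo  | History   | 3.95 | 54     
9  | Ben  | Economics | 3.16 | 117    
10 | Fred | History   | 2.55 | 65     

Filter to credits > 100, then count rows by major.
SELECT major, COUNT(*)
FROM students
WHERE credits > 100
GROUP BY major

Note: WHERE filters rows before grouping.

Result:
  Chemistry: 1
  Economics: 3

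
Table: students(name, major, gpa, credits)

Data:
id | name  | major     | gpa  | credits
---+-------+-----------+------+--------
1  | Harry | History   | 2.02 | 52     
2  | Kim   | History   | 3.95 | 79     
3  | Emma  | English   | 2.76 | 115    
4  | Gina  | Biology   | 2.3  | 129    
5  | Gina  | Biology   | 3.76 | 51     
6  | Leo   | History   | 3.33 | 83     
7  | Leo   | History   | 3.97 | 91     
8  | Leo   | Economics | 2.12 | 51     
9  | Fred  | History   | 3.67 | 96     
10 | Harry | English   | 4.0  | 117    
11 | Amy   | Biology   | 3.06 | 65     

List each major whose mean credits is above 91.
SELECT major, AVG(credits)
FROM students
GROUP BY major
HAVING AVG(credits) > 91

Result:
  English: avg=116.00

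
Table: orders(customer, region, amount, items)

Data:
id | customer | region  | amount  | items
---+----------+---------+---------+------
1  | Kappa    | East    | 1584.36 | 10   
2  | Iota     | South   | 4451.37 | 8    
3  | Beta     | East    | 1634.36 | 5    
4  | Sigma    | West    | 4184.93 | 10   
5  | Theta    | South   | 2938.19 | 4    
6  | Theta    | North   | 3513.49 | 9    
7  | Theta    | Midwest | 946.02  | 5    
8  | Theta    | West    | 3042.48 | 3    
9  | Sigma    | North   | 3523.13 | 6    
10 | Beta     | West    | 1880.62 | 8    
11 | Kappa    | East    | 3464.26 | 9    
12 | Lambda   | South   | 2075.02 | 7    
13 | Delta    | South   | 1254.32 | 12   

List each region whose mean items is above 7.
SELECT region, AVG(items)
FROM orders
GROUP BY region
HAVING AVG(items) > 7

Result:
  East: avg=8.00
  North: avg=7.50
  South: avg=7.75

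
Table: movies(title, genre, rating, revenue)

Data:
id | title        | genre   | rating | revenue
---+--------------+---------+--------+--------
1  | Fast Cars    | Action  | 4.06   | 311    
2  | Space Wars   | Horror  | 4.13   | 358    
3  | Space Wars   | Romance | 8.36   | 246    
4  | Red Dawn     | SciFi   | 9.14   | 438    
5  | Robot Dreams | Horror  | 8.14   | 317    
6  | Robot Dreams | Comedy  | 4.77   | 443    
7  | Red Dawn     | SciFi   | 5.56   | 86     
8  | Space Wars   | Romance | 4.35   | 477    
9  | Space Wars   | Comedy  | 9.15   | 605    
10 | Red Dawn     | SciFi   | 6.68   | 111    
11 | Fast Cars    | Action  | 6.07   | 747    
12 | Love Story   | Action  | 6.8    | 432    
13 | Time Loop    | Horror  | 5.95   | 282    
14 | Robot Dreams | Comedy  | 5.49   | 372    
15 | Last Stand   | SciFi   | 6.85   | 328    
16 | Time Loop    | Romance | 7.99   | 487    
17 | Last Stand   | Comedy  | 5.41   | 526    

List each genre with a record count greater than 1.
SELECT genre, COUNT(*) as cnt
FROM movies
GROUP BY genre
HAVING COUNT(*) > 1

Result:
  Action: 3
  Comedy: 4
  Horror: 3
  Romance: 3
  SciFi: 4

Note: HAVING filters groups after aggregation, WHERE filters rows before.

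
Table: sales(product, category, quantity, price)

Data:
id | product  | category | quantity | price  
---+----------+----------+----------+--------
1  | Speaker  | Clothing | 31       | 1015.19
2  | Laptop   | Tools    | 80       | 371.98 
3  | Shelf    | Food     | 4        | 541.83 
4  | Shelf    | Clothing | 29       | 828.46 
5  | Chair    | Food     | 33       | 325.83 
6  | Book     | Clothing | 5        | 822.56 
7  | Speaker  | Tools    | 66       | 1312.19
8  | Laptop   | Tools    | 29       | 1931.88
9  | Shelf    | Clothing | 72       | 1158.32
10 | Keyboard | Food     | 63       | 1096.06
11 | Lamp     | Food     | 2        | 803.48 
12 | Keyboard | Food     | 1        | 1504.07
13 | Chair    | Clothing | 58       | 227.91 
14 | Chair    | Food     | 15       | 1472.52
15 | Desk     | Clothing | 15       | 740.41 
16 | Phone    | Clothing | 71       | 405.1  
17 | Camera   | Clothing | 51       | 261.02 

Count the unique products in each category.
SELECT category, COUNT(DISTINCT product)
FROM sales
GROUP BY category

Result:
  Clothing: 7 distinct
  Food: 4 distinct
  Tools: 2 distinct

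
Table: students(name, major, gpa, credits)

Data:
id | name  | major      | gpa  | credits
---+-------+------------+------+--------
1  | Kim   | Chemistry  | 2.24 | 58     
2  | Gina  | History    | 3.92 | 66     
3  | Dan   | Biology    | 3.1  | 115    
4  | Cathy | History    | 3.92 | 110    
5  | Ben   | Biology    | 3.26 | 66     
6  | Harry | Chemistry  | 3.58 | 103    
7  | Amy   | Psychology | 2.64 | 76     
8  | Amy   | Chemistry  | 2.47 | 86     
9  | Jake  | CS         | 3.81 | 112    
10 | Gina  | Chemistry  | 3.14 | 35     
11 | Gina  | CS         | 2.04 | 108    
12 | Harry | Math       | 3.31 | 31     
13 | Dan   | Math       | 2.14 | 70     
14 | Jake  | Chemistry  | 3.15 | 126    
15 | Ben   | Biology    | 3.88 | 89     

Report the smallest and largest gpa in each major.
SELECT major, MIN(gpa), MAX(gpa)
FROM students
GROUP BY major

Result:
  Biology: min=3.10, max=3.88
  CS: min=2.04, max=3.81
  Chemistry: min=2.24, max=3.58
  History: min=3.92, max=3.92
  Math: min=2.14, max=3.31
  Psychology: min=2.64, max=2.64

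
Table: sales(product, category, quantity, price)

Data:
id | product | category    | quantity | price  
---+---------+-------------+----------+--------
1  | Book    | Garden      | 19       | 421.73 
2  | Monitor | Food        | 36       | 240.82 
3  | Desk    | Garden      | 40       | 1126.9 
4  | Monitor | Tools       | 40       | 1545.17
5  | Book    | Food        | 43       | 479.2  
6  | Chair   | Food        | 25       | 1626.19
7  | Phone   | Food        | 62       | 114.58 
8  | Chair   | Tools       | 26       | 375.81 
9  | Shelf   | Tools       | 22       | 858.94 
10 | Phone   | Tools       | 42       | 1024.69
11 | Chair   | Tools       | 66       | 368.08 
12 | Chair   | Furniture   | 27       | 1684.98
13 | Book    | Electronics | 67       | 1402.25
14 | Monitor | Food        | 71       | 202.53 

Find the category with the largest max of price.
SELECT category, MAX(price) as val
FROM sales
GROUP BY category
ORDER BY val DESC
LIMIT 1

Result: Furniture with max(price) = 1684.98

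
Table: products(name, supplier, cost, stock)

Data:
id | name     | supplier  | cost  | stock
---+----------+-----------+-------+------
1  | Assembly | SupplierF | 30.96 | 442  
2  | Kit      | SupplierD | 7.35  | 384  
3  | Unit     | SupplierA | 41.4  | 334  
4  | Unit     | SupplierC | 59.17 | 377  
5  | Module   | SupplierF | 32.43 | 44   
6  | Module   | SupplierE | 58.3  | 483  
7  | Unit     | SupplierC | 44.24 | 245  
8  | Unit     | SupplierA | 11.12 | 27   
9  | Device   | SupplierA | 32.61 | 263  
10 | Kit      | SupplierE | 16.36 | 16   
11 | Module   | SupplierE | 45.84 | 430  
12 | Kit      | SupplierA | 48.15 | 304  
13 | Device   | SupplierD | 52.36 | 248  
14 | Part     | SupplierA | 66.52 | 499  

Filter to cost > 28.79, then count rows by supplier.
SELECT supplier, COUNT(*)
FROM products
WHERE cost > 28.79
GROUP BY supplier

Note: WHERE filters rows before grouping.

Result:
  SupplierA: 4
  SupplierC: 2
  SupplierD: 1
  SupplierE: 2
  SupplierF: 2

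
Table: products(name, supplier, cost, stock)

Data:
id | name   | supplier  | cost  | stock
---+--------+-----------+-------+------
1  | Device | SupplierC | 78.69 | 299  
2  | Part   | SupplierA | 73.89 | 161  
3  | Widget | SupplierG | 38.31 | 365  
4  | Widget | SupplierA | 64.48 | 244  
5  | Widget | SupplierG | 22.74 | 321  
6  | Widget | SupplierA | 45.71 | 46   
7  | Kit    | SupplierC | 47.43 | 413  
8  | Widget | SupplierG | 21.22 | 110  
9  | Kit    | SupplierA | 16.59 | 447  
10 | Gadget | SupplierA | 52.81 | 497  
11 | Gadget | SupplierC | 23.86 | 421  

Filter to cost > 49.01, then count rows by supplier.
SELECT supplier, COUNT(*)
FROM products
WHERE cost > 49.01
GROUP BY supplier

Note: WHERE filters rows before grouping.

Result:
  SupplierA: 3
  SupplierC: 1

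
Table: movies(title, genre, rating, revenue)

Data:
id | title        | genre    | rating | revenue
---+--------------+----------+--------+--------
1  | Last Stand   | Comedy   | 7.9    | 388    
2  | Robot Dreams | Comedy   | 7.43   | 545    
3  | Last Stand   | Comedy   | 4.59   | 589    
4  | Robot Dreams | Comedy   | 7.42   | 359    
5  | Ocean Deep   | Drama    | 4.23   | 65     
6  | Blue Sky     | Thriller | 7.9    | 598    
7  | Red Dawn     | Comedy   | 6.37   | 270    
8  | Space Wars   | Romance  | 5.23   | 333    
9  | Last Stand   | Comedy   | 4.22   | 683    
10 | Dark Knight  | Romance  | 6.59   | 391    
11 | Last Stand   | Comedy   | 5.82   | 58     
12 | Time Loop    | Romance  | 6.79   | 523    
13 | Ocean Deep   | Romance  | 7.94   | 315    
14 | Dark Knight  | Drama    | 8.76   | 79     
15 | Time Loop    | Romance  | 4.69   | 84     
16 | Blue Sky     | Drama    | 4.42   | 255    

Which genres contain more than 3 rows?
SELECT genre, COUNT(*) as cnt
FROM movies
GROUP BY genre
HAVING COUNT(*) > 3

Result:
  Comedy: 7
  Romance: 5

Note: HAVING filters groups after aggregation, WHERE filters rows before.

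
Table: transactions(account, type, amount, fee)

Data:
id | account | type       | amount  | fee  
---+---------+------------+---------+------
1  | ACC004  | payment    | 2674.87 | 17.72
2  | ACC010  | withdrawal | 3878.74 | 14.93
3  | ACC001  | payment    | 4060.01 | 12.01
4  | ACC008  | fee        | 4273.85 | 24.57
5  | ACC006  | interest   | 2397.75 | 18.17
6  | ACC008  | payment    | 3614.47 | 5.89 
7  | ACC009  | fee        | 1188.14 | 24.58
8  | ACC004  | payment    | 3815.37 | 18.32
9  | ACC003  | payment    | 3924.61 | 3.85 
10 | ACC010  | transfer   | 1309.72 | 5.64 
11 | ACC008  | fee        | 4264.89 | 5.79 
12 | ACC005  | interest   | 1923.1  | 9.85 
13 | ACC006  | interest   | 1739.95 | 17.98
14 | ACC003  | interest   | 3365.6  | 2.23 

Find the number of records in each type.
SELECT type, COUNT(*) as count
FROM transactions
GROUP BY type

Result:
  fee: 3
  interest: 4
  payment: 5
  transfer: 1
  withdrawal: 1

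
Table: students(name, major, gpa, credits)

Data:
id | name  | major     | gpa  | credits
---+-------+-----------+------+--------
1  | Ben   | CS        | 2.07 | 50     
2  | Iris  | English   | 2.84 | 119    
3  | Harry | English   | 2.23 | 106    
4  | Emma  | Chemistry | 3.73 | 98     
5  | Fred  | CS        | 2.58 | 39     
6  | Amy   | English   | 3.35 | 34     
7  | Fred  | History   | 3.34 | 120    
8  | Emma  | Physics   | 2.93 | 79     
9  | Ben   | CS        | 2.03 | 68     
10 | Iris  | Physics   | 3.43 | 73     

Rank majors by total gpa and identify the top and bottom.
SELECT major, SUM(gpa)
FROM students
GROUP BY major
ORDER BY SUM(gpa)

All groups:
  History: 3.34
  Chemistry: 3.73
  Physics: 6.36
  CS: 6.68
  English: 8.42

Highest: English (8.42)
Lowest: History (3.34)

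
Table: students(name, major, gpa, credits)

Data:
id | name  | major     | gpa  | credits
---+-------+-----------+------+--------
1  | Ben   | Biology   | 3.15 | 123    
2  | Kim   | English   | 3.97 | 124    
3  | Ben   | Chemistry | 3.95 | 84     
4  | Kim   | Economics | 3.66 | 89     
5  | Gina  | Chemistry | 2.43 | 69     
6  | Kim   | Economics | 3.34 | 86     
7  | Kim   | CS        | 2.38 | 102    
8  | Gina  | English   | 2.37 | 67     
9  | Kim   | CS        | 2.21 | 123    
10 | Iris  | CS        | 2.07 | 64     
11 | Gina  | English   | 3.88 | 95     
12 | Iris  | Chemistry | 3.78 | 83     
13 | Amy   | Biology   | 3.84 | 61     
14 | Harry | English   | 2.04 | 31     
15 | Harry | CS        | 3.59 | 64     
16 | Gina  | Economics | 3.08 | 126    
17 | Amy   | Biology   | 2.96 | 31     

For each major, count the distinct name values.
SELECT major, COUNT(DISTINCT name)
FROM students
GROUP BY major

Result:
  Biology: 2 distinct
  CS: 3 distinct
  Chemistry: 3 distinct
  Economics: 2 distinct
  English: 3 distinct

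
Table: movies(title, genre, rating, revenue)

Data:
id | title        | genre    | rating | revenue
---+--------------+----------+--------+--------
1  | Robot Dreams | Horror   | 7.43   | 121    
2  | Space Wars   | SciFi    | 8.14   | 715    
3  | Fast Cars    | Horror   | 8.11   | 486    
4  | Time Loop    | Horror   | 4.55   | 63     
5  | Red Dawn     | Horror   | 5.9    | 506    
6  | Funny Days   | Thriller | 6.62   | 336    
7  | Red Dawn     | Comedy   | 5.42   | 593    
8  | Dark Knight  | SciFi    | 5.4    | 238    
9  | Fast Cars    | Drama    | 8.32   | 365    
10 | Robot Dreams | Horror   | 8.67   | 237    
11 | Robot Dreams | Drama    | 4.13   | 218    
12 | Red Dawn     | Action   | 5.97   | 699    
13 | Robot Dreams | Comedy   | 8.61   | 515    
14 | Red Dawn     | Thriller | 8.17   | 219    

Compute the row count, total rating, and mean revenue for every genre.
SELECT genre,
       COUNT(*) as cnt,
       SUM(rating) as total_rating,
       AVG(revenue) as avg_revenue
FROM movies
GROUP BY genre

Result:
  Action: 1 records, 5.97 total rating, 699.00 avg revenue
  Comedy: 2 records, 14.03 total rating, 554.00 avg revenue
  Drama: 2 records, 12.45 total rating, 291.50 avg revenue
  Horror: 5 records, 34.66 total rating, 282.60 avg revenue
  SciFi: 2 records, 13.54 total rating, 476.50 avg revenue
  Thriller: 2 records, 14.79 total rating, 277.50 avg revenue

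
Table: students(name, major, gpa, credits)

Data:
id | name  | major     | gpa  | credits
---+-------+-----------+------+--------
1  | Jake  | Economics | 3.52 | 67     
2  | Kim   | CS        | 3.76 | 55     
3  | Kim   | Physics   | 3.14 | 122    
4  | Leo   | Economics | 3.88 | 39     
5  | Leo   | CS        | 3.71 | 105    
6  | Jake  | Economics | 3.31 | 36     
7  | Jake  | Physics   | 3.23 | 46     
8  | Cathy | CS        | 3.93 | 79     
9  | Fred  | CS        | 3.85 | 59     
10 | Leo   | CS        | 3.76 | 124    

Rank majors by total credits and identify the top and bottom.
SELECT major, SUM(credits)
FROM students
GROUP BY major
ORDER BY SUM(credits)

All groups:
  Economics: 142
  Physics: 168
  CS: 422

Highest: CS (422)
Lowest: Economics (142)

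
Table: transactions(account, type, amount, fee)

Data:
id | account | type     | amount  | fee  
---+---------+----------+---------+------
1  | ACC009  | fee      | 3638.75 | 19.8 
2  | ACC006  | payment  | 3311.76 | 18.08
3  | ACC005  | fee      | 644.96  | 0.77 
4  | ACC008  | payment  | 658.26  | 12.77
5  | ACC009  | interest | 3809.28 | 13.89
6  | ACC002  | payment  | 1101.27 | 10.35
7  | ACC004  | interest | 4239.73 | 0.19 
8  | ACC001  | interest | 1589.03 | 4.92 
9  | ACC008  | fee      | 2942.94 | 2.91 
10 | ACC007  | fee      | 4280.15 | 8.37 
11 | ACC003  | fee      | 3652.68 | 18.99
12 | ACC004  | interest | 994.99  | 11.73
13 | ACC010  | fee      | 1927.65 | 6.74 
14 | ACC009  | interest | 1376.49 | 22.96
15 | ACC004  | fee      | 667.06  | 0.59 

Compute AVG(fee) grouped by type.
SELECT type, AVG(fee) as result
FROM transactions
GROUP BY type

Result:
  fee: 8.31
  interest: 10.74
  payment: 13.73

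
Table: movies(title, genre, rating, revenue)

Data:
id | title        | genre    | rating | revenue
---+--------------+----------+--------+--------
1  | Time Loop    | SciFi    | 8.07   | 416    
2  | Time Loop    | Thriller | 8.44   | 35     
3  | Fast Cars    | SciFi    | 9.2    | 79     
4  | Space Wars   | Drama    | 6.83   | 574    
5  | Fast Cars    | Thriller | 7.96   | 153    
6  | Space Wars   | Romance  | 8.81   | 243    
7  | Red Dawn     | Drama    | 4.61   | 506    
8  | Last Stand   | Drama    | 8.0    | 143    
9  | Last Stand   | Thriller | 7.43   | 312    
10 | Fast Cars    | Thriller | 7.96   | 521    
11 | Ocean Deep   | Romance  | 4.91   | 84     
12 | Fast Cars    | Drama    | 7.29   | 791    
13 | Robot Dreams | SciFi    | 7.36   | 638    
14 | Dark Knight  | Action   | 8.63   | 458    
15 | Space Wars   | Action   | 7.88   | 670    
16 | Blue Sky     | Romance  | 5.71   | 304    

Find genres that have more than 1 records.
SELECT genre, COUNT(*) as cnt
FROM movies
GROUP BY genre
HAVING COUNT(*) > 1

Result:
  Action: 2
  Drama: 4
  Romance: 3
  SciFi: 3
  Thriller: 4

Note: HAVING filters groups after aggregation, WHERE filters rows before.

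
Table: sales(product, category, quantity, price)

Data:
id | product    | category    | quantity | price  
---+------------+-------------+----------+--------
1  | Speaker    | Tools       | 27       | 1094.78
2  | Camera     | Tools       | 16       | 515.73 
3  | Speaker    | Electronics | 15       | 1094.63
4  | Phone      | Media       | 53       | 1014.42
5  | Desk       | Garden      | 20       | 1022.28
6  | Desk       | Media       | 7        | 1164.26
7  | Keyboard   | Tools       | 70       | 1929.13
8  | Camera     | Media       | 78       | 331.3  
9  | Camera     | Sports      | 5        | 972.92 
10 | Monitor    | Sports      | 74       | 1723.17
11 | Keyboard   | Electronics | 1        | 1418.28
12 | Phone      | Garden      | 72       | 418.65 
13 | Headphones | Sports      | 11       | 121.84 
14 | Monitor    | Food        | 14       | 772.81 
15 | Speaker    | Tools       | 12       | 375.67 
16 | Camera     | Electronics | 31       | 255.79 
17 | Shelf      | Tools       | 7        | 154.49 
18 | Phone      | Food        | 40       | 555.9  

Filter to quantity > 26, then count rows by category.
SELECT category, COUNT(*)
FROM sales
WHERE quantity > 26
GROUP BY category

Note: WHERE filters rows before grouping.

Result:
  Electronics: 1
  Food: 1
  Garden: 1
  Media: 2
  Sports: 1
  Tools: 2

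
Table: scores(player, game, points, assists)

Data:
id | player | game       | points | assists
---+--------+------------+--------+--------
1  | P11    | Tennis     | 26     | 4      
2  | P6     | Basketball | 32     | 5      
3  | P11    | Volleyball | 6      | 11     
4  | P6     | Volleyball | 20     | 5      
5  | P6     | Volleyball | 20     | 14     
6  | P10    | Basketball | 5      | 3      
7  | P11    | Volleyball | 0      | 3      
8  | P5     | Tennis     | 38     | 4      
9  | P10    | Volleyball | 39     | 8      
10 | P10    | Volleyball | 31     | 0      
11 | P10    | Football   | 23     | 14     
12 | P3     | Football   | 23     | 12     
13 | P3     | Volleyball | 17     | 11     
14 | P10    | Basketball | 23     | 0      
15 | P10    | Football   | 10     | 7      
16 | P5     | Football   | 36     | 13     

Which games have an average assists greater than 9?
SELECT game, AVG(assists)
FROM scores
GROUP BY game
HAVING AVG(assists) > 9

Result:
  Football: avg=11.50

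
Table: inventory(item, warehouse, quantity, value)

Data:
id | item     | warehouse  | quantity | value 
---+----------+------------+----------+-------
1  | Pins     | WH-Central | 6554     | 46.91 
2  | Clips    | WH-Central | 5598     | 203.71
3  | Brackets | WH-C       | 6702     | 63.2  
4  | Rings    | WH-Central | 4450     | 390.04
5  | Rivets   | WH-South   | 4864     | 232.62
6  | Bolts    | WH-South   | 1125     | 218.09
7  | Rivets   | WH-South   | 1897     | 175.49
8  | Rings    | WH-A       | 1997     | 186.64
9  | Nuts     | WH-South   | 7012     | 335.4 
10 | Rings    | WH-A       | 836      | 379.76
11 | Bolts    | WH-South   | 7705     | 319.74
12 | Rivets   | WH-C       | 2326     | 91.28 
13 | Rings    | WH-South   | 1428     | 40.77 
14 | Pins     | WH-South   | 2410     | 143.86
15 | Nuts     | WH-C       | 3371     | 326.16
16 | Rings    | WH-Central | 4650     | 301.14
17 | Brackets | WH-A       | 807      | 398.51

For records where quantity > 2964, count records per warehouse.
SELECT warehouse, COUNT(*)
FROM inventory
WHERE quantity > 2964
GROUP BY warehouse

Note: WHERE filters rows before grouping.

Result:
  WH-C: 2
  WH-Central: 4
  WH-South: 3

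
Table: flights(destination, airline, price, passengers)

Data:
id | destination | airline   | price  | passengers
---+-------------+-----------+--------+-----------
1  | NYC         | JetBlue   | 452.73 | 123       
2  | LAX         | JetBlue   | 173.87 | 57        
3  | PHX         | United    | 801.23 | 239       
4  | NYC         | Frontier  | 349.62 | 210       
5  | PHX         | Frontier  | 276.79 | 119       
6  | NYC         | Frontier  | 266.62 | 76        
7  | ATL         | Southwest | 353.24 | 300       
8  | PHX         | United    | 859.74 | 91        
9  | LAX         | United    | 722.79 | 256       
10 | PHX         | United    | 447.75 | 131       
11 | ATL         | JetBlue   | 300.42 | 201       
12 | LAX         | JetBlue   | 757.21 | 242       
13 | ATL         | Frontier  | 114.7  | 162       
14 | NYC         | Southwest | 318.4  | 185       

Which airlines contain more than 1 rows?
SELECT airline, COUNT(*) as cnt
FROM flights
GROUP BY airline
HAVING COUNT(*) > 1

Result:
  Frontier: 4
  JetBlue: 4
  Southwest: 2
  United: 4

Note: HAVING filters groups after aggregation, WHERE filters rows before.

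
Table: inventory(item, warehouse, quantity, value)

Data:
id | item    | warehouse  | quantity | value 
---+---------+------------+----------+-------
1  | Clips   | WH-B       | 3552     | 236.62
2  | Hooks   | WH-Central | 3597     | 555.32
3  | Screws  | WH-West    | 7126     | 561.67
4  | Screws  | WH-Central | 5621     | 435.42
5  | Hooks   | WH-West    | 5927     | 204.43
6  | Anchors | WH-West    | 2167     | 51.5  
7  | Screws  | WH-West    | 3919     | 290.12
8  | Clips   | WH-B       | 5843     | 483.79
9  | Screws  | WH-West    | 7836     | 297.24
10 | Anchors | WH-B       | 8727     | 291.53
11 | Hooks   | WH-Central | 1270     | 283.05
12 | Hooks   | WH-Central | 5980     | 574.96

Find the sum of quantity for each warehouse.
SELECT warehouse, SUM(quantity) as result
FROM inventory
GROUP BY warehouse

Result:
  WH-B: 18122
  WH-Central: 16468
  WH-West: 26975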